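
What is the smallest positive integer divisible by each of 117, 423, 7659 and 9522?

lcm(117, 423) = 117·423/gcd = 49491/9 = 5499
lcm(5499, 7659) = 5499·7659/gcd = 42116841/9 = 4679649
lcm(4679649, 9522) = 4679649·9522/gcd = 44559617778/207 = 215263854

215263854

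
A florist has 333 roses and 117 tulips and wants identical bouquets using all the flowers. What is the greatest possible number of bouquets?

9

333 = 3² · 37
117 = 3² · 13
Common: 3² = 9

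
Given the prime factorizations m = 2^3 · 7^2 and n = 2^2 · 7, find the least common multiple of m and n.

392

max exponent per prime: 2^3 · 7^2 = 392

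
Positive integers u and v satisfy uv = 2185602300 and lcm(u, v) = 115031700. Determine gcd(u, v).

From gcd × lcm = uv: gcd = 2185602300 / 115031700 = 19.

19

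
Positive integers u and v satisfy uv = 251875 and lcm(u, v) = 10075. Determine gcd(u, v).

25

gcd·lcm = product, so gcd = 251875/10075 = 25.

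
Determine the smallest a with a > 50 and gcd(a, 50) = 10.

60

Multiples of 10 above 50: 10·6, 10·7, … . Need the cofactor coprime to 50/10 = 5.
Checking s = 6, 7, … the first with gcd(s, 5) = 1 is s = 6, giving 60.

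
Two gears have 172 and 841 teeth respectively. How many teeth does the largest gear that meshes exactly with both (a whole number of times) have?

Euclid: 841 = 4·172 + 153; 172 = 1·153 + 19; 153 = 8·19 + 1; 19 = 19·1 + 0. Last nonzero remainder: 1.

1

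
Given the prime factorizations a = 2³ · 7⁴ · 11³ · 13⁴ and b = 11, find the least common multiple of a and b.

730186184728

max exponent per prime: 2³ · 7⁴ · 11³ · 13⁴ = 730186184728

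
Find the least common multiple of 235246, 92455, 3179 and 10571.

1900130167430

235246 = 2 · 11 · 17² · 37; 92455 = 5 · 11 · 41²; 3179 = 11 · 17²; 10571 = 11 · 31²
lcm takes max exponent of each prime: 2 · 5 · 11 · 17² · 31² · 37 · 41² = 1900130167430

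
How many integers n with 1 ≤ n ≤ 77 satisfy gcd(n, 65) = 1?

Prime factors of 65: 5, 13. Count integers ≤ 77 divisible by none of them.
By inclusion–exclusion: 77 − ⌊77/5⌋ − ⌊77/13⌋ + ⌊77/65⌋ = 58.

58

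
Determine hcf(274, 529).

274 = 2 · 137
529 = 23²
Common: 1 = 1

1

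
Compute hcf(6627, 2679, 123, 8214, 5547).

6627 = 3 · 47²; 2679 = 3 · 19 · 47; 123 = 3 · 41; 8214 = 2 · 3 · 37²; 5547 = 3 · 43²
gcd takes min exponent of each prime: 3 = 3

3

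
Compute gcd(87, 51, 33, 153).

87 = 3 · 29; 51 = 3 · 17; 33 = 3 · 11; 153 = 3² · 17
gcd takes min exponent of each prime: 3 = 3

3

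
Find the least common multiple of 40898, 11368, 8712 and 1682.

40898 = 2 · 11² · 13²; 11368 = 2³ · 7² · 29; 8712 = 2³ · 3² · 11²; 1682 = 2 · 29²
lcm takes max exponent of each prime: 2³ · 3² · 7² · 11² · 13² · 29² = 60673164552

60673164552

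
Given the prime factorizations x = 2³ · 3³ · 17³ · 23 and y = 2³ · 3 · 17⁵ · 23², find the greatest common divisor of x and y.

2711976

min exponent per shared prime: 2³ · 3 · 17³ · 23 = 2711976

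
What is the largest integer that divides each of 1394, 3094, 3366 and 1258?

gcd(1394, 3094): 3094 = 2·1394 + 306; 1394 = 4·306 + 170; 306 = 1·170 + 136; 170 = 1·136 + 34; 136 = 4·34 + 0 → 34
gcd(34, 3366): 3366 = 99·34 + 0 → 34
gcd(34, 1258): 1258 = 37·34 + 0 → 34

34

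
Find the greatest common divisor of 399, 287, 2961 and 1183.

7

gcd(399, 287): 399 = 1·287 + 112; 287 = 2·112 + 63; 112 = 1·63 + 49; 63 = 1·49 + 14; 49 = 3·14 + 7; 14 = 2·7 + 0 → 7
gcd(7, 2961): 2961 = 423·7 + 0 → 7
gcd(7, 1183): 1183 = 169·7 + 0 → 7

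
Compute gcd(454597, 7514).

3757

454597 = 11² · 13 · 17²
7514 = 2 · 13 · 17²
Common: 13 · 17² = 3757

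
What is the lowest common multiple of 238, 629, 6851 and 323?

238 = 2 · 7 · 17; 629 = 17 · 37; 6851 = 13 · 17 · 31; 323 = 17 · 19
lcm takes max exponent of each prime: 2 · 7 · 13 · 17 · 19 · 31 · 37 = 67427542

67427542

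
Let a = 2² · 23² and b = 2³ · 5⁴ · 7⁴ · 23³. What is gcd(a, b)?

2116

min exponent per shared prime: 2² · 23² = 2116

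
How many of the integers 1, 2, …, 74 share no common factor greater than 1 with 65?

65 = 5·13. Inclusion–exclusion on these primes:
74 − ⌊74/5⌋ − ⌊74/13⌋ + ⌊74/65⌋ = 56

56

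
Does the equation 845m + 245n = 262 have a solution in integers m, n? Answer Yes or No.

No

gcd(845, 245): 845 = 3·245 + 110; 245 = 2·110 + 25; 110 = 4·25 + 10; 25 = 2·10 + 5; 10 = 2·5 + 0 → 5
5 does not divide 262, so a solution does not exist.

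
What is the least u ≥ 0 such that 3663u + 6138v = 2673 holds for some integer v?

51

Euclid: 6138 = 1·3663 + 2475; 3663 = 1·2475 + 1188; 2475 = 2·1188 + 99; 1188 = 12·99 + 0 → gcd = 99; 2673 = 99·27.
Back-substitution yields 3663·(-5) + 6138·(3) = 99, so one solution is u = -5·27 = -135, v = 3·27 = 81.
Solutions in u differ by 6138/99 = 62; the one in [0, 62) is -135 mod 62 = 51.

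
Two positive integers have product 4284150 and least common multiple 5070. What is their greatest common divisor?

845

gcd·lcm = product, so gcd = 4284150/5070 = 845.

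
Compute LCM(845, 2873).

14365

845 = 5 · 13²; 2873 = 13² · 17
max exponents: 5 · 13² · 17 = 14365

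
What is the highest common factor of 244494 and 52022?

2

Euclid: 244494 = 4·52022 + 36406; 52022 = 1·36406 + 15616; 36406 = 2·15616 + 5174; 15616 = 3·5174 + 94; 5174 = 55·94 + 4; 94 = 23·4 + 2; 4 = 2·2 + 0. Last nonzero remainder: 2.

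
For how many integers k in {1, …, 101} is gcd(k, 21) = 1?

58

21 = 3·7. Inclusion–exclusion on these primes:
101 − ⌊101/3⌋ − ⌊101/7⌋ + ⌊101/21⌋ = 58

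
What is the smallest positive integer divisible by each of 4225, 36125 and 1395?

1703329875

4225 = 5² · 13²; 36125 = 5³ · 17²; 1395 = 3² · 5 · 31
lcm takes max exponent of each prime: 3² · 5³ · 13² · 17² · 31 = 1703329875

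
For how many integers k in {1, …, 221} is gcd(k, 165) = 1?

Prime factors of 165: 3, 5, 11. Count integers ≤ 221 divisible by none of them.
By inclusion–exclusion: 221 − ⌊221/3⌋ − ⌊221/5⌋ − ⌊221/11⌋ + ⌊221/15⌋ + ⌊221/33⌋ + ⌊221/55⌋ − ⌊221/165⌋ = 107.

107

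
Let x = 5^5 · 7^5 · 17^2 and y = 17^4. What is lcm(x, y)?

max exponent per prime: 5^5 · 7^5 · 17^4 = 4386679521875

4386679521875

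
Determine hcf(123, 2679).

123 = 3 · 41
2679 = 3 · 19 · 47
Common: 3 = 3

3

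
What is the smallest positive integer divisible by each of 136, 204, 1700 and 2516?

136 = 2³ · 17; 204 = 2² · 3 · 17; 1700 = 2² · 5² · 17; 2516 = 2² · 17 · 37
lcm takes max exponent of each prime: 2³ · 3 · 5² · 17 · 37 = 377400

377400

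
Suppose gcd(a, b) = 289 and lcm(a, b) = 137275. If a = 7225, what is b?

Using ab = gcd(a,b)·lcm(a,b) = 289·137275 = 39672475, we get b = 39672475/7225 = 5491.

5491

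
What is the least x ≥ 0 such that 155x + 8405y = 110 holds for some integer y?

Euclid: 8405 = 54·155 + 35; 155 = 4·35 + 15; 35 = 2·15 + 5; 15 = 3·5 + 0 → gcd = 5; 110 = 5·22.
Back-substitution yields 155·(-488) + 8405·(9) = 5, so one solution is x = -488·22 = -10736, y = 9·22 = 198.
Solutions in x differ by 8405/5 = 1681; the one in [0, 1681) is -10736 mod 1681 = 1031.

1031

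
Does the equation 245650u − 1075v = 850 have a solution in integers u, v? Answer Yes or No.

By Bézout, 245650u − 1075v = 850 has integer solutions iff gcd(245650, 1075) | 850.
Euclid: 245650 = 228·1075 + 550; 1075 = 1·550 + 525; 550 = 1·525 + 25; 525 = 21·25 + 0. gcd = 25; 850 mod 25 = 0. Yes.

Yes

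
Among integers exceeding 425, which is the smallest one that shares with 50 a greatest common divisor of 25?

50 = 25·2. Any t with gcd(t, 50) = 25 is a multiple of 25, say 25s, with s coprime to 2.
Need s > 425/25, so s ≥ 18. First s ≥ 18 with gcd(s, 2) = 1 is s = 19. Thus t = 25·19 = 475.

475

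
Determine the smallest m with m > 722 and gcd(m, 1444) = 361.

gcd(m, 1444) = 361 forces 361 | m; write m = 361s. Then gcd(361s, 361·4) = 361·gcd(s, 4), so need gcd(s, 4) = 1.
361s > 722 gives s ≥ 3. The least s ≥ 3 coprime to 4 is 3, so m = 361·3 = 1083.

1083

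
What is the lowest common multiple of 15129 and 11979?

gcd first: 15129 = 1·11979 + 3150; 11979 = 3·3150 + 2529; 3150 = 1·2529 + 621; 2529 = 4·621 + 45; 621 = 13·45 + 36; 45 = 1·36 + 9; 36 = 4·9 + 0 → gcd = 9
lcm = 15129·11979/gcd = 181230291/9 = 20136699

20136699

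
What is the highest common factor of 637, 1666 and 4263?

637 = 7² · 13; 1666 = 2 · 7² · 17; 4263 = 3 · 7² · 29
gcd takes min exponent of each prime: 7² = 49

49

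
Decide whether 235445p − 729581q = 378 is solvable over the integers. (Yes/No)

By Bézout, 235445p − 729581q = 378 has integer solutions iff gcd(235445, 729581) | 378.
Euclid: 729581 = 3·235445 + 23246; 235445 = 10·23246 + 2985; 23246 = 7·2985 + 2351; 2985 = 1·2351 + 634; 2351 = 3·634 + 449; 634 = 1·449 + 185; 449 = 2·185 + 79; 185 = 2·79 + 27; 79 = 2·27 + 25; 27 = 1·25 + 2; 25 = 12·2 + 1; 2 = 2·1 + 0. gcd = 1; 378 mod 1 = 0. Yes.

Yes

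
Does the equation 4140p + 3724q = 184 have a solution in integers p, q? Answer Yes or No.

Yes

gcd(4140, 3724): 4140 = 1·3724 + 416; 3724 = 8·416 + 396; 416 = 1·396 + 20; 396 = 19·20 + 16; 20 = 1·16 + 4; 16 = 4·4 + 0 → 4
4 divides 184, so a solution exists.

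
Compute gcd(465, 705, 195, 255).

465 = 3 · 5 · 31; 705 = 3 · 5 · 47; 195 = 3 · 5 · 13; 255 = 3 · 5 · 17
gcd takes min exponent of each prime: 3 · 5 = 15

15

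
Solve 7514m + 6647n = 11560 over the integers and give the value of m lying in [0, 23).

21

gcd(7514, 6647) = 289 (Euclid: 7514 = 1·6647 + 867; 6647 = 7·867 + 578; 867 = 1·578 + 289; 578 = 2·289 + 0), and 289 | 11560.
Extended Euclid: 7514·(8) + 6647·(-9) = 289. Scale by 40: m₀ = 320.
General solution m = m₀ + 23t; reducing mod 23 gives m = 21 (and n = -22).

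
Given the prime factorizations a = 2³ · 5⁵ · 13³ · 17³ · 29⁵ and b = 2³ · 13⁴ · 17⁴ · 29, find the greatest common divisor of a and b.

2504175752

min exponent per shared prime: 2³ · 13³ · 17³ · 29 = 2504175752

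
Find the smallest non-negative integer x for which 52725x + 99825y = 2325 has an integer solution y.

409

Euclid: 99825 = 1·52725 + 47100; 52725 = 1·47100 + 5625; 47100 = 8·5625 + 2100; 5625 = 2·2100 + 1425; 2100 = 1·1425 + 675; 1425 = 2·675 + 75; 675 = 9·75 + 0 → gcd = 75; 2325 = 75·31.
Back-substitution yields 52725·(142) + 99825·(-75) = 75, so one solution is x = 142·31 = 4402, y = -75·31 = -2325.
Solutions in x differ by 99825/75 = 1331; the one in [0, 1331) is 4402 mod 1331 = 409.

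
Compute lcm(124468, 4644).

144507348

124468 = 2² · 29² · 37; 4644 = 2² · 3³ · 43
max exponents: 2² · 3³ · 29² · 37 · 43 = 144507348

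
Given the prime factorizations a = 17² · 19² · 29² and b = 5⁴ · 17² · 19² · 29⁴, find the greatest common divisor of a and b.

min exponent per shared prime: 17² · 19² · 29² = 87740689

87740689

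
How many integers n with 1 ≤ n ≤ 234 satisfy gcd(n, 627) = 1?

135

627 = 3·11·19. Inclusion–exclusion on these primes:
234 − ⌊234/3⌋ − ⌊234/11⌋ − ⌊234/19⌋ + ⌊234/33⌋ + ⌊234/57⌋ + ⌊234/209⌋ − ⌊234/627⌋ = 135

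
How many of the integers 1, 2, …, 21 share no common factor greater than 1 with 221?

19

221 = 13·17. Inclusion–exclusion on these primes:
21 − ⌊21/13⌋ − ⌊21/17⌋ + ⌊21/221⌋ = 19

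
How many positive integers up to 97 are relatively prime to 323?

87

323 = 17·19. Inclusion–exclusion on these primes:
97 − ⌊97/17⌋ − ⌊97/19⌋ + ⌊97/323⌋ = 87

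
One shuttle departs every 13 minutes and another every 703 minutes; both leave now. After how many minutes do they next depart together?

gcd first: 703 = 54·13 + 1; 13 = 13·1 + 0 → gcd = 1
lcm = 13·703/gcd = 9139/1 = 9139

9139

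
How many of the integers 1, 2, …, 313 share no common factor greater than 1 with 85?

236

Prime factors of 85: 5, 17. Count integers ≤ 313 divisible by none of them.
By inclusion–exclusion: 313 − ⌊313/5⌋ − ⌊313/17⌋ + ⌊313/85⌋ = 236.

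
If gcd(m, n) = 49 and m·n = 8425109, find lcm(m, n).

171941

Since gcd(m,n)·lcm(m,n) = mn, lcm = 8425109/49 = 171941.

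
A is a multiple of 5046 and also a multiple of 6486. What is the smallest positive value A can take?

5454726

5046 = 2 · 3 · 29²; 6486 = 2 · 3 · 23 · 47
max exponents: 2 · 3 · 23 · 29² · 47 = 5454726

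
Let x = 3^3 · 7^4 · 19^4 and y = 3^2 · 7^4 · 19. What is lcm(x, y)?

8448319467

max exponent per prime: 3^3 · 7^4 · 19^4 = 8448319467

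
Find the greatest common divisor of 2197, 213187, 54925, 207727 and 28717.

13

gcd(2197, 213187): 213187 = 97·2197 + 78; 2197 = 28·78 + 13; 78 = 6·13 + 0 → 13
gcd(13, 54925): 54925 = 4225·13 + 0 → 13
gcd(13, 207727): 207727 = 15979·13 + 0 → 13
gcd(13, 28717): 28717 = 2209·13 + 0 → 13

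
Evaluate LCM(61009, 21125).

7626125

61009 = 13² · 19²; 21125 = 5³ · 13²
max exponents: 5³ · 13² · 19² = 7626125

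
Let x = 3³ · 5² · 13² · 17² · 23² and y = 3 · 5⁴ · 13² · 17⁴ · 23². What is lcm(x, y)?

max exponent per prime: 3³ · 5⁴ · 13² · 17⁴ · 23² = 126003278041875

126003278041875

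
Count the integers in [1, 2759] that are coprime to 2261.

2108

Prime factors of 2261: 7, 17, 19. Count integers ≤ 2759 divisible by none of them.
By inclusion–exclusion: 2759 − ⌊2759/7⌋ − ⌊2759/17⌋ − ⌊2759/19⌋ + ⌊2759/119⌋ + ⌊2759/133⌋ + ⌊2759/323⌋ − ⌊2759/2261⌋ = 2108.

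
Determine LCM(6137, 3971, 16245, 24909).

lcm(6137, 3971) = 6137·3971/gcd = 24370027/361 = 67507
lcm(67507, 16245) = 67507·16245/gcd = 1096651215/361 = 3037815
lcm(3037815, 24909) = 3037815·24909/gcd = 75668933835/1083 = 69869745

69869745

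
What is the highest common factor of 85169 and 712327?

85169 = 7 · 23³
712327 = 7 · 11² · 29²
Common: 7 = 7

7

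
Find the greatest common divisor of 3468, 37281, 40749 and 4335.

867

3468 = 2² · 3 · 17²; 37281 = 3 · 17² · 43; 40749 = 3 · 17² · 47; 4335 = 3 · 5 · 17²
gcd takes min exponent of each prime: 3 · 17² = 867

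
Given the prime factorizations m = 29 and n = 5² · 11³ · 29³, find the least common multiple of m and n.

811543975

max exponent per prime: 5² · 11³ · 29³ = 811543975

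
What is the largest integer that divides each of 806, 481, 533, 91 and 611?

13

806 = 2 · 13 · 31; 481 = 13 · 37; 533 = 13 · 41; 91 = 7 · 13; 611 = 13 · 47
gcd takes min exponent of each prime: 13 = 13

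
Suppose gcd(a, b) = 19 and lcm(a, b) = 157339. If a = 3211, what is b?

931

a·b = gcd·lcm = 19·157339 = 2989441, so b = 2989441/3211 = 931.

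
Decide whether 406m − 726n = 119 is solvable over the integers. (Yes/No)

gcd(406, 726): 726 = 1·406 + 320; 406 = 1·320 + 86; 320 = 3·86 + 62; 86 = 1·62 + 24; 62 = 2·24 + 14; 24 = 1·14 + 10; 14 = 1·10 + 4; 10 = 2·4 + 2; 4 = 2·2 + 0 → 2
2 does not divide 119, so a solution does not exist.

No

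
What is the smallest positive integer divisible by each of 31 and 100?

31 = 31; 100 = 2² · 5²
max exponents: 2² · 5² · 31 = 3100

3100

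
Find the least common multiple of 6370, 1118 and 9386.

98881510

lcm(6370, 1118) = 6370·1118/gcd = 7121660/26 = 273910
lcm(273910, 9386) = 273910·9386/gcd = 2570919260/26 = 98881510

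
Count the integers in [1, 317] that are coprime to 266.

Prime factors of 266: 2, 7, 19. Count integers ≤ 317 divisible by none of them.
By inclusion–exclusion: 317 − ⌊317/2⌋ − ⌊317/7⌋ − ⌊317/19⌋ + ⌊317/14⌋ + ⌊317/38⌋ + ⌊317/133⌋ − ⌊317/266⌋ = 129.

129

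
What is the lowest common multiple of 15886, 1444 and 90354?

15886 = 2 · 13² · 47; 1444 = 2² · 19²; 90354 = 2 · 3 · 11 · 37²
lcm takes max exponent of each prime: 2² · 3 · 11 · 13² · 19² · 37² · 47 = 518166275484

518166275484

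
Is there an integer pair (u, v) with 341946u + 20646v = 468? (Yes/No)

Yes

By Bézout, 341946u + 20646v = 468 has integer solutions iff gcd(341946, 20646) | 468.
Euclid: 341946 = 16·20646 + 11610; 20646 = 1·11610 + 9036; 11610 = 1·9036 + 2574; 9036 = 3·2574 + 1314; 2574 = 1·1314 + 1260; 1314 = 1·1260 + 54; 1260 = 23·54 + 18; 54 = 3·18 + 0. gcd = 18; 468 mod 18 = 0. Yes.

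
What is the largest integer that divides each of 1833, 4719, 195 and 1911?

1833 = 3 · 13 · 47; 4719 = 3 · 11² · 13; 195 = 3 · 5 · 13; 1911 = 3 · 7² · 13
gcd takes min exponent of each prime: 3 · 13 = 39

39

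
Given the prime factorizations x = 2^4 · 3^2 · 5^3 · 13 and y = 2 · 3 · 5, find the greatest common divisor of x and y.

30

min exponent per shared prime: 2 · 3 · 5 = 30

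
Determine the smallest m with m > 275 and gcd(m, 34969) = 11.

34969 = 11·3179. Any m with gcd(m, 34969) = 11 is a multiple of 11, say 11s, with s coprime to 3179.
Need s > 275/11, so s ≥ 26. First s ≥ 26 with gcd(s, 3179) = 1 is s = 26. Thus m = 11·26 = 286.

286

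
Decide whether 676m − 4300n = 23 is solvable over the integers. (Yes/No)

No

By Bézout, 676m − 4300n = 23 has integer solutions iff gcd(676, 4300) | 23.
Euclid: 4300 = 6·676 + 244; 676 = 2·244 + 188; 244 = 1·188 + 56; 188 = 3·56 + 20; 56 = 2·20 + 16; 20 = 1·16 + 4; 16 = 4·4 + 0. gcd = 4; 23 mod 4 = 3. No.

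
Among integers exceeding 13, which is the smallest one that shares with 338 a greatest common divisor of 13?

Multiples of 13 above 13: 13·2, 13·3, … . Need the cofactor coprime to 338/13 = 26.
Checking s = 2, 3, … the first with gcd(s, 26) = 1 is s = 3, giving 39.

39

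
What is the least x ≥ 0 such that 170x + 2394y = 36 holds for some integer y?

648

Reduce mod 2394: 170x ≡ 36 (mod 2394). With g = gcd(170, 2394) = 2 dividing 36, divide through: 85x ≡ 18 (mod 1197).
Since gcd(85, 1197) = 1, x ≡ 18·(85)⁻¹ ≡ 648 (mod 1197). Smallest non-negative: 648.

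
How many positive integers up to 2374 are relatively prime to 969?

1412

Prime factors of 969: 3, 17, 19. Count integers ≤ 2374 divisible by none of them.
By inclusion–exclusion: 2374 − ⌊2374/3⌋ − ⌊2374/17⌋ − ⌊2374/19⌋ + ⌊2374/51⌋ + ⌊2374/57⌋ + ⌊2374/323⌋ − ⌊2374/969⌋ = 1412.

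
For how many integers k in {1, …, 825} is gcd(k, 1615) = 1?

Prime factors of 1615: 5, 17, 19. Count integers ≤ 825 divisible by none of them.
By inclusion–exclusion: 825 − ⌊825/5⌋ − ⌊825/17⌋ − ⌊825/19⌋ + ⌊825/85⌋ + ⌊825/95⌋ + ⌊825/323⌋ − ⌊825/1615⌋ = 588.

588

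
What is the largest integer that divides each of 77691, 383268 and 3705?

57

77691 = 3 · 19 · 29 · 47; 383268 = 2² · 3 · 19 · 41²; 3705 = 3 · 5 · 13 · 19
gcd takes min exponent of each prime: 3 · 19 = 57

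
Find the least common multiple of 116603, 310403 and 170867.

116603 = 17 · 19³; 310403 = 17 · 19 · 31²; 170867 = 17 · 19 · 23²
lcm takes max exponent of each prime: 17 · 19³ · 23² · 31² = 59277350507

59277350507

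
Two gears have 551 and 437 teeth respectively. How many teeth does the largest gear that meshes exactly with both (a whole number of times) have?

Euclid: 551 = 1·437 + 114; 437 = 3·114 + 95; 114 = 1·95 + 19; 95 = 5·19 + 0. Last nonzero remainder: 19.

19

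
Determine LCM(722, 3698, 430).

6674890

lcm(722, 3698) = 722·3698/gcd = 2669956/2 = 1334978
lcm(1334978, 430) = 1334978·430/gcd = 574040540/86 = 6674890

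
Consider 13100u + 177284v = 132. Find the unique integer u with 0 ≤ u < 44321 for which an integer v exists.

5102

Euclid: 177284 = 13·13100 + 6984; 13100 = 1·6984 + 6116; 6984 = 1·6116 + 868; 6116 = 7·868 + 40; 868 = 21·40 + 28; 40 = 1·28 + 12; 28 = 2·12 + 4; 12 = 3·4 + 0 → gcd = 4; 132 = 4·33.
Back-substitution yields 13100·(-13276) + 177284·(981) = 4, so one solution is u = -13276·33 = -438108, v = 981·33 = 32373.
Solutions in u differ by 177284/4 = 44321; the one in [0, 44321) is -438108 mod 44321 = 5102.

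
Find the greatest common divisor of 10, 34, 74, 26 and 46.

2

gcd(10, 34): 34 = 3·10 + 4; 10 = 2·4 + 2; 4 = 2·2 + 0 → 2
gcd(2, 74): 74 = 37·2 + 0 → 2
gcd(2, 26): 26 = 13·2 + 0 → 2
gcd(2, 46): 46 = 23·2 + 0 → 2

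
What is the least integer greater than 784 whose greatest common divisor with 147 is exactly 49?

147 = 49·3. Any t with gcd(t, 147) = 49 is a multiple of 49, say 49s, with s coprime to 3.
Need s > 784/49, so s ≥ 17. First s ≥ 17 with gcd(s, 3) = 1 is s = 17. Thus t = 49·17 = 833.

833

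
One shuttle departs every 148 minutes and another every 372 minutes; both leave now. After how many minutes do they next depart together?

gcd first: 372 = 2·148 + 76; 148 = 1·76 + 72; 76 = 1·72 + 4; 72 = 18·4 + 0 → gcd = 4
lcm = 148·372/gcd = 55056/4 = 13764

13764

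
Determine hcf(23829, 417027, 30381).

23829 = 3 · 13² · 47; 417027 = 3 · 13 · 17² · 37; 30381 = 3 · 13 · 19 · 41
gcd takes min exponent of each prime: 3 · 13 = 39

39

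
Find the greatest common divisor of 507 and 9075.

3

Euclid: 9075 = 17·507 + 456; 507 = 1·456 + 51; 456 = 8·51 + 48; 51 = 1·48 + 3; 48 = 16·3 + 0. Last nonzero remainder: 3.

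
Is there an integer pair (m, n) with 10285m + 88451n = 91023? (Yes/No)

By Bézout, 10285m + 88451n = 91023 has integer solutions iff gcd(10285, 88451) | 91023.
Euclid: 88451 = 8·10285 + 6171; 10285 = 1·6171 + 4114; 6171 = 1·4114 + 2057; 4114 = 2·2057 + 0. gcd = 2057; 91023 mod 2057 = 515. No.

No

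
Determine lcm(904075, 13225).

gcd first: 904075 = 68·13225 + 4775; 13225 = 2·4775 + 3675; 4775 = 1·3675 + 1100; 3675 = 3·1100 + 375; 1100 = 2·375 + 350; 375 = 1·350 + 25; 350 = 14·25 + 0 → gcd = 25
lcm = 904075·13225/gcd = 11956391875/25 = 478255675

478255675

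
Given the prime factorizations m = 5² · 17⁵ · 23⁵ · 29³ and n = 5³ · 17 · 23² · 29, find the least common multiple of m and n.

max exponent per prime: 5³ · 17⁵ · 23⁵ · 29³ = 27860428627838992375

27860428627838992375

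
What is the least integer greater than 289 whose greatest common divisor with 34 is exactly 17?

323

gcd(x, 34) = 17 forces 17 | x; write x = 17s. Then gcd(17s, 17·2) = 17·gcd(s, 2), so need gcd(s, 2) = 1.
17s > 289 gives s ≥ 18. The least s ≥ 18 coprime to 2 is 19, so x = 17·19 = 323.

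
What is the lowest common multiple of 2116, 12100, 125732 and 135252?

lcm(2116, 12100) = 2116·12100/gcd = 25603600/4 = 6400900
lcm(6400900, 125732) = 6400900·125732/gcd = 804797958800/4 = 201199489700
lcm(201199489700, 135252) = 201199489700·135252/gcd = 27212633380904400/68 = 400185785013300

400185785013300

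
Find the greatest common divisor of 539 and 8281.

49

Euclid: 8281 = 15·539 + 196; 539 = 2·196 + 147; 196 = 1·147 + 49; 147 = 3·49 + 0. Last nonzero remainder: 49.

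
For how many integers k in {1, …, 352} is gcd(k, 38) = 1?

167

38 = 2·19. Inclusion–exclusion on these primes:
352 − ⌊352/2⌋ − ⌊352/19⌋ + ⌊352/38⌋ = 167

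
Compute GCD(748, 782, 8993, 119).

748 = 2² · 11 · 17; 782 = 2 · 17 · 23; 8993 = 17 · 23²; 119 = 7 · 17
gcd takes min exponent of each prime: 17 = 17

17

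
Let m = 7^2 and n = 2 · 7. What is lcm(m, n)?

max exponent per prime: 2 · 7^2 = 98

98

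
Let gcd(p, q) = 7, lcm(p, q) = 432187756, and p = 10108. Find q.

Using pq = gcd(p,q)·lcm(p,q) = 7·432187756 = 3025314292, we get q = 3025314292/10108 = 299299.

299299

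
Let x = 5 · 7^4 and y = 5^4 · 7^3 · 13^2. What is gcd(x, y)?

min exponent per shared prime: 5 · 7^3 = 1715

1715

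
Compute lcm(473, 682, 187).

498542

473 = 11 · 43; 682 = 2 · 11 · 31; 187 = 11 · 17
lcm takes max exponent of each prime: 2 · 11 · 17 · 31 · 43 = 498542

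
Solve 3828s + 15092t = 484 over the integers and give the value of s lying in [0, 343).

146

gcd(3828, 15092) = 44 (Euclid: 15092 = 3·3828 + 3608; 3828 = 1·3608 + 220; 3608 = 16·220 + 88; 220 = 2·88 + 44; 88 = 2·44 + 0), and 44 | 484.
Extended Euclid: 3828·(138) + 15092·(-35) = 44. Scale by 11: s₀ = 1518.
General solution s = s₀ + 343k; reducing mod 343 gives s = 146 (and t = -37).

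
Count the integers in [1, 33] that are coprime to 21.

21 = 3·7. Inclusion–exclusion on these primes:
33 − ⌊33/3⌋ − ⌊33/7⌋ + ⌊33/21⌋ = 19

19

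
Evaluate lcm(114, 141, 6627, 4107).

lcm(114, 141) = 114·141/gcd = 16074/3 = 5358
lcm(5358, 6627) = 5358·6627/gcd = 35507466/141 = 251826
lcm(251826, 4107) = 251826·4107/gcd = 1034249382/3 = 344749794

344749794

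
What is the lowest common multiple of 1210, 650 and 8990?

1210 = 2 · 5 · 11²; 650 = 2 · 5² · 13; 8990 = 2 · 5 · 29 · 31
lcm takes max exponent of each prime: 2 · 5² · 11² · 13 · 29 · 31 = 70706350

70706350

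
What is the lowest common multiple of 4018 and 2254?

gcd first: 4018 = 1·2254 + 1764; 2254 = 1·1764 + 490; 1764 = 3·490 + 294; 490 = 1·294 + 196; 294 = 1·196 + 98; 196 = 2·98 + 0 → gcd = 98
lcm = 4018·2254/gcd = 9056572/98 = 92414

92414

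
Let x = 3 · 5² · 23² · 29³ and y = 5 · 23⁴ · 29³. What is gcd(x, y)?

min exponent per shared prime: 5 · 23² · 29³ = 64508905

64508905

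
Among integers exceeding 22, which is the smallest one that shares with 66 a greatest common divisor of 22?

Multiples of 22 above 22: 22·2, 22·3, … . Need the cofactor coprime to 66/22 = 3.
Checking s = 2, 3, … the first with gcd(s, 3) = 1 is s = 2, giving 44.

44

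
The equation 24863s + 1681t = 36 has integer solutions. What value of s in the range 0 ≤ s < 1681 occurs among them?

19

Euclid: 24863 = 14·1681 + 1329; 1681 = 1·1329 + 352; 1329 = 3·352 + 273; 352 = 1·273 + 79; 273 = 3·79 + 36; 79 = 2·36 + 7; 36 = 5·7 + 1; 7 = 7·1 + 0 → gcd = 1; 36 = 1·36.
Back-substitution yields 24863·(234) + 1681·(-3461) = 1, so one solution is s = 234·36 = 8424, t = -3461·36 = -124596.
Solutions in s differ by 1681/1 = 1681; the one in [0, 1681) is 8424 mod 1681 = 19.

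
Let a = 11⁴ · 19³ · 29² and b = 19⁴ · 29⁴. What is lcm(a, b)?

1349513197389841

max exponent per prime: 11⁴ · 19⁴ · 29⁴ = 1349513197389841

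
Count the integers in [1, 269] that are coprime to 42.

77

Prime factors of 42: 2, 3, 7. Count integers ≤ 269 divisible by none of them.
By inclusion–exclusion: 269 − ⌊269/2⌋ − ⌊269/3⌋ − ⌊269/7⌋ + ⌊269/6⌋ + ⌊269/14⌋ + ⌊269/21⌋ − ⌊269/42⌋ = 77.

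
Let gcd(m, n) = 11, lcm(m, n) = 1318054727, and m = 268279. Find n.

m·n = gcd·lcm = 11·1318054727 = 14498601997, so n = 14498601997/268279 = 54043.

54043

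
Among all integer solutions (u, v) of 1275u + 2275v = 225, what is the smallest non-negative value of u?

Reduce mod 2275: 1275u ≡ 225 (mod 2275). With g = gcd(1275, 2275) = 25 dividing 225, divide through: 51u ≡ 9 (mod 91).
Since gcd(51, 91) = 1, u ≡ 9·(51)⁻¹ ≡ 43 (mod 91). Smallest non-negative: 43.

43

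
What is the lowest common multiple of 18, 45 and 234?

1170

18 = 2 · 3²; 45 = 3² · 5; 234 = 2 · 3² · 13
lcm takes max exponent of each prime: 2 · 3² · 5 · 13 = 1170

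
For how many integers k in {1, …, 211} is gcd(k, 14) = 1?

91

14 = 2·7. Inclusion–exclusion on these primes:
211 − ⌊211/2⌋ − ⌊211/7⌋ + ⌊211/14⌋ = 91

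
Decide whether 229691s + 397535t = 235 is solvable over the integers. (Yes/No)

Yes

gcd(229691, 397535): 397535 = 1·229691 + 167844; 229691 = 1·167844 + 61847; 167844 = 2·61847 + 44150; 61847 = 1·44150 + 17697; 44150 = 2·17697 + 8756; 17697 = 2·8756 + 185; 8756 = 47·185 + 61; 185 = 3·61 + 2; 61 = 30·2 + 1; 2 = 2·1 + 0 → 1
1 divides 235, so a solution exists.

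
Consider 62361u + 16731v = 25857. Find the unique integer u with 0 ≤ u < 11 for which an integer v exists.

9

Euclid: 62361 = 3·16731 + 12168; 16731 = 1·12168 + 4563; 12168 = 2·4563 + 3042; 4563 = 1·3042 + 1521; 3042 = 2·1521 + 0 → gcd = 1521; 25857 = 1521·17.
Back-substitution yields 62361·(-4) + 16731·(15) = 1521, so one solution is u = -4·17 = -68, v = 15·17 = 255.
Solutions in u differ by 16731/1521 = 11; the one in [0, 11) is -68 mod 11 = 9.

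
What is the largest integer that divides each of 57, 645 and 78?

gcd(57, 645): 645 = 11·57 + 18; 57 = 3·18 + 3; 18 = 6·3 + 0 → 3
gcd(3, 78): 78 = 26·3 + 0 → 3

3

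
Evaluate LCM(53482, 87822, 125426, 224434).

53482 = 2 · 11² · 13 · 17; 87822 = 2 · 3² · 7 · 17 · 41; 125426 = 2 · 7 · 17² · 31; 224434 = 2 · 7 · 17 · 23 · 41
lcm takes max exponent of each prime: 2 · 3² · 7 · 11² · 13 · 17² · 23 · 31 · 41 = 1674443496726

1674443496726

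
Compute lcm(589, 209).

589 = 19 · 31; 209 = 11 · 19
max exponents: 11 · 19 · 31 = 6479

6479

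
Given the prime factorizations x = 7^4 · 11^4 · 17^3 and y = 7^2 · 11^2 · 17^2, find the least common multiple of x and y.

172706890433

max exponent per prime: 7^4 · 11^4 · 17^3 = 172706890433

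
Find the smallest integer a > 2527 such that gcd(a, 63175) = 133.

gcd(a, 63175) = 133 forces 133 | a; write a = 133s. Then gcd(133s, 133·475) = 133·gcd(s, 475), so need gcd(s, 475) = 1.
133s > 2527 gives s ≥ 20. The least s ≥ 20 coprime to 475 is 21, so a = 133·21 = 2793.

2793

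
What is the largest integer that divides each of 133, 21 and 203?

gcd(133, 21): 133 = 6·21 + 7; 21 = 3·7 + 0 → 7
gcd(7, 203): 203 = 29·7 + 0 → 7

7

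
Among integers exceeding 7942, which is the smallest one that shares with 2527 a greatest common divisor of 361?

Multiples of 361 above 7942: 361·23, 361·24, … . Need the cofactor coprime to 2527/361 = 7.
Checking s = 23, 24, … the first with gcd(s, 7) = 1 is s = 23, giving 8303.

8303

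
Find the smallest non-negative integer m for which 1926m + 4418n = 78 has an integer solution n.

2037

gcd(1926, 4418) = 2 (Euclid: 4418 = 2·1926 + 566; 1926 = 3·566 + 228; 566 = 2·228 + 110; 228 = 2·110 + 8; 110 = 13·8 + 6; 8 = 1·6 + 2; 6 = 3·2 + 0), and 2 | 78.
Extended Euclid: 1926·(562) + 4418·(-245) = 2. Scale by 39: m₀ = 21918.
General solution m = m₀ + 2209t; reducing mod 2209 gives m = 2037 (and n = -888).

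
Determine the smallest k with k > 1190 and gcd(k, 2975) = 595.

gcd(k, 2975) = 595 forces 595 | k; write k = 595s. Then gcd(595s, 595·5) = 595·gcd(s, 5), so need gcd(s, 5) = 1.
595s > 1190 gives s ≥ 3. The least s ≥ 3 coprime to 5 is 3, so k = 595·3 = 1785.

1785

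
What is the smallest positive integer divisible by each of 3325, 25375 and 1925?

3325 = 5² · 7 · 19; 25375 = 5³ · 7 · 29; 1925 = 5² · 7 · 11
lcm takes max exponent of each prime: 5³ · 7 · 11 · 19 · 29 = 5303375

5303375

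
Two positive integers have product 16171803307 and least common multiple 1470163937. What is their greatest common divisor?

11

From gcd × lcm = pq: gcd = 16171803307 / 1470163937 = 11.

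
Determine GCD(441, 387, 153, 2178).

9

gcd(441, 387): 441 = 1·387 + 54; 387 = 7·54 + 9; 54 = 6·9 + 0 → 9
gcd(9, 153): 153 = 17·9 + 0 → 9
gcd(9, 2178): 2178 = 242·9 + 0 → 9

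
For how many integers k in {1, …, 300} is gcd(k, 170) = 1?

113

170 = 2·5·17. Inclusion–exclusion on these primes:
300 − ⌊300/2⌋ − ⌊300/5⌋ − ⌊300/17⌋ + ⌊300/10⌋ + ⌊300/34⌋ + ⌊300/85⌋ − ⌊300/170⌋ = 113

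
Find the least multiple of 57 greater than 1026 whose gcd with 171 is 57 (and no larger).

1083

gcd(k, 171) = 57 forces 57 | k; write k = 57s. Then gcd(57s, 57·3) = 57·gcd(s, 3), so need gcd(s, 3) = 1.
57s > 1026 gives s ≥ 19. The least s ≥ 19 coprime to 3 is 19, so k = 57·19 = 1083.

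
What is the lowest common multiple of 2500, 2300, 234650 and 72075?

777970342500

2500 = 2² · 5⁴; 2300 = 2² · 5² · 23; 234650 = 2 · 5² · 13 · 19²; 72075 = 3 · 5² · 31²
lcm takes max exponent of each prime: 2² · 3 · 5⁴ · 13 · 19² · 23 · 31² = 777970342500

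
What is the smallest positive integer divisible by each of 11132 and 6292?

144716

11132 = 2² · 11² · 23; 6292 = 2² · 11² · 13
max exponents: 2² · 11² · 13 · 23 = 144716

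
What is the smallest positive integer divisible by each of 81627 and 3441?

93626169

81627 = 3 · 7 · 13² · 23; 3441 = 3 · 31 · 37
max exponents: 3 · 7 · 13² · 23 · 31 · 37 = 93626169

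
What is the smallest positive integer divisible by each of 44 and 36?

396

44 = 2² · 11; 36 = 2² · 3²
max exponents: 2² · 3² · 11 = 396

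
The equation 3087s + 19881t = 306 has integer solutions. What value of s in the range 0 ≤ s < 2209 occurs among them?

Euclid: 19881 = 6·3087 + 1359; 3087 = 2·1359 + 369; 1359 = 3·369 + 252; 369 = 1·252 + 117; 252 = 2·117 + 18; 117 = 6·18 + 9; 18 = 2·9 + 0 → gcd = 9; 306 = 9·34.
Back-substitution yields 3087·(1024) + 19881·(-159) = 9, so one solution is s = 1024·34 = 34816, t = -159·34 = -5406.
Solutions in s differ by 19881/9 = 2209; the one in [0, 2209) is 34816 mod 2209 = 1681.

1681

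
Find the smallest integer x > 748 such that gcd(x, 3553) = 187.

935

3553 = 187·19. Any x with gcd(x, 3553) = 187 is a multiple of 187, say 187s, with s coprime to 19.
Need s > 748/187, so s ≥ 5. First s ≥ 5 with gcd(s, 19) = 1 is s = 5. Thus x = 187·5 = 935.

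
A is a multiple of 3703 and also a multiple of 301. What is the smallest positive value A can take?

159229

3703 = 7 · 23²; 301 = 7 · 43
max exponents: 7 · 23² · 43 = 159229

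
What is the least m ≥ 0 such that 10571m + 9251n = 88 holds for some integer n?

785

gcd(10571, 9251) = 11 (Euclid: 10571 = 1·9251 + 1320; 9251 = 7·1320 + 11; 1320 = 120·11 + 0), and 11 | 88.
Extended Euclid: 10571·(-7) + 9251·(8) = 11. Scale by 8: m₀ = -56.
General solution m = m₀ + 841t; reducing mod 841 gives m = 785 (and n = -897).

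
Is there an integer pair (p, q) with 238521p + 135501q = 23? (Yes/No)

gcd(238521, 135501): 238521 = 1·135501 + 103020; 135501 = 1·103020 + 32481; 103020 = 3·32481 + 5577; 32481 = 5·5577 + 4596; 5577 = 1·4596 + 981; 4596 = 4·981 + 672; 981 = 1·672 + 309; 672 = 2·309 + 54; 309 = 5·54 + 39; 54 = 1·39 + 15; 39 = 2·15 + 9; 15 = 1·9 + 6; 9 = 1·6 + 3; 6 = 2·3 + 0 → 3
3 does not divide 23, so a solution does not exist.

No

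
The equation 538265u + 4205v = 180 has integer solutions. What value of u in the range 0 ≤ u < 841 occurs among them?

680

Euclid: 538265 = 128·4205 + 25; 4205 = 168·25 + 5; 25 = 5·5 + 0 → gcd = 5; 180 = 5·36.
Back-substitution yields 538265·(-168) + 4205·(21505) = 5, so one solution is u = -168·36 = -6048, v = 21505·36 = 774180.
Solutions in u differ by 4205/5 = 841; the one in [0, 841) is -6048 mod 841 = 680.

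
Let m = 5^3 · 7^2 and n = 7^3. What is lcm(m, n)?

42875

max exponent per prime: 5^3 · 7^3 = 42875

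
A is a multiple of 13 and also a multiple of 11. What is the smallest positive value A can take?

143

gcd first: 13 = 1·11 + 2; 11 = 5·2 + 1; 2 = 2·1 + 0 → gcd = 1
lcm = 13·11/gcd = 143/1 = 143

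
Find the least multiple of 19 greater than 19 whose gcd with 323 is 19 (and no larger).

38

Multiples of 19 above 19: 19·2, 19·3, … . Need the cofactor coprime to 323/19 = 17.
Checking s = 2, 3, … the first with gcd(s, 17) = 1 is s = 2, giving 38.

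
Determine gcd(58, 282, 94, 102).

2

58 = 2 · 29; 282 = 2 · 3 · 47; 94 = 2 · 47; 102 = 2 · 3 · 17
gcd takes min exponent of each prime: 2 = 2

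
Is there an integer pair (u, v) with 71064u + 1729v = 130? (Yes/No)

gcd(71064, 1729): 71064 = 41·1729 + 175; 1729 = 9·175 + 154; 175 = 1·154 + 21; 154 = 7·21 + 7; 21 = 3·7 + 0 → 7
7 does not divide 130, so a solution does not exist.

No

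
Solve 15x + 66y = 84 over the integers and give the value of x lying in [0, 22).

Reduce mod 66: 15x ≡ 84 (mod 66). With g = gcd(15, 66) = 3 dividing 84, divide through: 5x ≡ 28 (mod 22).
Since gcd(5, 22) = 1, x ≡ 28·(5)⁻¹ ≡ 10 (mod 22). Smallest non-negative: 10.

10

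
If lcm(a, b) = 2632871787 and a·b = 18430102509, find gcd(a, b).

From gcd × lcm = ab: gcd = 18430102509 / 2632871787 = 7.

7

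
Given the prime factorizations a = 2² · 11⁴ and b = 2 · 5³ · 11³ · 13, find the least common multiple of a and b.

max exponent per prime: 2² · 5³ · 11⁴ · 13 = 95166500

95166500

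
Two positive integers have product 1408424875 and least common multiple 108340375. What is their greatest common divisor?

13

From gcd × lcm = mn: gcd = 1408424875 / 108340375 = 13.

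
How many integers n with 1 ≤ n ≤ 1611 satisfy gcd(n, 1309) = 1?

1181

1309 = 7·11·17. Inclusion–exclusion on these primes:
1611 − ⌊1611/7⌋ − ⌊1611/11⌋ − ⌊1611/17⌋ + ⌊1611/77⌋ + ⌊1611/119⌋ + ⌊1611/187⌋ − ⌊1611/1309⌋ = 1181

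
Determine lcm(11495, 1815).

34485

gcd first: 11495 = 6·1815 + 605; 1815 = 3·605 + 0 → gcd = 605
lcm = 11495·1815/gcd = 20863425/605 = 34485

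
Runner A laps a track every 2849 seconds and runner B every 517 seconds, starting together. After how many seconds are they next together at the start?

gcd first: 2849 = 5·517 + 264; 517 = 1·264 + 253; 264 = 1·253 + 11; 253 = 23·11 + 0 → gcd = 11
lcm = 2849·517/gcd = 1472933/11 = 133903

133903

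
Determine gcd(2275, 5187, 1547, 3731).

91

2275 = 5² · 7 · 13; 5187 = 3 · 7 · 13 · 19; 1547 = 7 · 13 · 17; 3731 = 7 · 13 · 41
gcd takes min exponent of each prime: 7 · 13 = 91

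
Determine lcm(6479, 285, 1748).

8941020

6479 = 11 · 19 · 31; 285 = 3 · 5 · 19; 1748 = 2² · 19 · 23
lcm takes max exponent of each prime: 2² · 3 · 5 · 11 · 19 · 23 · 31 = 8941020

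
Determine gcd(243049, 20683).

1

Euclid: 243049 = 11·20683 + 15536; 20683 = 1·15536 + 5147; 15536 = 3·5147 + 95; 5147 = 54·95 + 17; 95 = 5·17 + 10; 17 = 1·10 + 7; 10 = 1·7 + 3; 7 = 2·3 + 1; 3 = 3·1 + 0. Last nonzero remainder: 1.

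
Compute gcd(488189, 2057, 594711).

gcd(488189, 2057): 488189 = 237·2057 + 680; 2057 = 3·680 + 17; 680 = 40·17 + 0 → 17
gcd(17, 594711): 594711 = 34983·17 + 0 → 17

17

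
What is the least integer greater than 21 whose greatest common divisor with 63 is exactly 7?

28

gcd(k, 63) = 7 forces 7 | k; write k = 7s. Then gcd(7s, 7·9) = 7·gcd(s, 9), so need gcd(s, 9) = 1.
7s > 21 gives s ≥ 4. The least s ≥ 4 coprime to 9 is 4, so k = 7·4 = 28.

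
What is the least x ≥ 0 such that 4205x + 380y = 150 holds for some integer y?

Reduce mod 380: 4205x ≡ 150 (mod 380). With g = gcd(4205, 380) = 5 dividing 150, divide through: 841x ≡ 30 (mod 76).
Since gcd(841, 76) = 1, x ≡ 30·(841)⁻¹ ≡ 6 (mod 76). Smallest non-negative: 6.

6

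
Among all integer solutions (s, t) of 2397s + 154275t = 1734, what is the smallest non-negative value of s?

Euclid: 154275 = 64·2397 + 867; 2397 = 2·867 + 663; 867 = 1·663 + 204; 663 = 3·204 + 51; 204 = 4·51 + 0 → gcd = 51; 1734 = 51·34.
Back-substitution yields 2397·(708) + 154275·(-11) = 51, so one solution is s = 708·34 = 24072, t = -11·34 = -374.
Solutions in s differ by 154275/51 = 3025; the one in [0, 3025) is 24072 mod 3025 = 2897.

2897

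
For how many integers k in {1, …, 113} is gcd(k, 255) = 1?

255 = 3·5·17. Inclusion–exclusion on these primes:
113 − ⌊113/3⌋ − ⌊113/5⌋ − ⌊113/17⌋ + ⌊113/15⌋ + ⌊113/51⌋ + ⌊113/85⌋ − ⌊113/255⌋ = 58

58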